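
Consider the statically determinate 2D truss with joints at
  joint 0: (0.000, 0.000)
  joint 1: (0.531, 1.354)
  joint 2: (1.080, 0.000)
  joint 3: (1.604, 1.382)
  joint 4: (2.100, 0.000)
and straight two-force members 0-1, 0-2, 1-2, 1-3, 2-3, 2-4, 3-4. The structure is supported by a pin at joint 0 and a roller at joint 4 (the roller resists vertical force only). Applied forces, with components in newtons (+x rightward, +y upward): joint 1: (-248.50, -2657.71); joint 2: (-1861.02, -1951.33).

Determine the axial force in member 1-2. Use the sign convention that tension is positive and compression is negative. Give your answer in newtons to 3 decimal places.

N=5 nodes, M=7 members, R=3 reactions → 2N=10, M+R=10
member 0 (0-1): L=1.4544, (cx,cy)=(0.3651,0.9310)
member 1 (0-2): L=1.0800, (cx,cy)=(1.0000,0.0000)
member 2 (1-2): L=1.4611, (cx,cy)=(0.3758,-0.9267)
member 3 (1-3): L=1.0734, (cx,cy)=(0.9997,0.0261)
member 4 (2-3): L=1.4780, (cx,cy)=(0.3545,0.9350)
member 5 (2-4): L=1.0200, (cx,cy)=(1.0000,0.0000)
member 6 (3-4): L=1.4683, (cx,cy)=(0.3378,-0.9412)
solve A·x = −loads:
  F[0-1] = -3323.0994 N (compression)
  F[0-2] = -896.2590 N (compression)
  F[1-2] = +438.6595 N (tension)
  F[1-3] = -1129.9730 N (compression)
  F[2-3] = +1652.1314 N (tension)
  F[2-4] = +543.8553 N (tension)
  F[3-4] = -1609.9783 N (compression)
  Rx@0 = +2109.5200 N
  Ry@0 = +3093.7012 N
  Ry@4 = +1515.3388 N

438.660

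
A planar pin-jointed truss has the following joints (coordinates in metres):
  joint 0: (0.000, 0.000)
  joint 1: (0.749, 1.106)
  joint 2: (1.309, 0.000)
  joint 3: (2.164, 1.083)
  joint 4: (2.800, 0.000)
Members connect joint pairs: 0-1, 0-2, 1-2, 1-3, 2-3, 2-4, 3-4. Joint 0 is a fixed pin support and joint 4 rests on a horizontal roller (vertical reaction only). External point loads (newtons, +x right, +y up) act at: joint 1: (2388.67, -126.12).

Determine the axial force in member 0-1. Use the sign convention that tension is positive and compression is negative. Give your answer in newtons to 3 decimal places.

N=5 nodes, M=7 members, R=3 reactions → 2N=10, M+R=10
member 0 (0-1): L=1.3358, (cx,cy)=(0.5607,0.8280)
member 1 (0-2): L=1.3090, (cx,cy)=(1.0000,0.0000)
member 2 (1-2): L=1.2397, (cx,cy)=(0.4517,-0.8922)
member 3 (1-3): L=1.4152, (cx,cy)=(0.9999,-0.0163)
member 4 (2-3): L=1.3798, (cx,cy)=(0.6196,0.7849)
member 5 (2-4): L=1.4910, (cx,cy)=(1.0000,0.0000)
member 6 (3-4): L=1.2559, (cx,cy)=(0.5064,-0.8623)
solve A·x = −loads:
  F[0-1] = +1027.9525 N (tension)
  F[0-2] = +1812.2639 N (tension)
  F[1-2] = -1071.1899 N (compression)
  F[1-3] = -1328.5560 N (compression)
  F[2-3] = +1217.5955 N (tension)
  F[2-4] = +573.9044 N (tension)
  F[3-4] = -1133.3167 N (compression)
  Rx@0 = -2388.6700 N
  Ry@0 = -851.1418 N
  Ry@4 = +977.2618 N

1027.952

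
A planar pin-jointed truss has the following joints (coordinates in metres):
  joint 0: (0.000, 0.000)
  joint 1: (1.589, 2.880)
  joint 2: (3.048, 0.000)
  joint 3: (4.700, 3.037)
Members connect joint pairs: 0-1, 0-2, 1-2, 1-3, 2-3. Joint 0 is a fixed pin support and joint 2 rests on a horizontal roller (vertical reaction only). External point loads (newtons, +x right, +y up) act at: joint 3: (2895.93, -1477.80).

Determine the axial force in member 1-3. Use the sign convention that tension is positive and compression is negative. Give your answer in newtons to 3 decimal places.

3809.064

N=4 nodes, M=5 members, R=3 reactions → 2N=8, M+R=8
member 0 (0-1): L=3.2893, (cx,cy)=(0.4831,0.8756)
member 1 (0-2): L=3.0480, (cx,cy)=(1.0000,0.0000)
member 2 (1-2): L=3.2285, (cx,cy)=(0.4519,-0.8921)
member 3 (1-3): L=3.1150, (cx,cy)=(0.9987,0.0504)
member 4 (2-3): L=3.4572, (cx,cy)=(0.4778,0.8784)
solve A·x = −loads:
  F[0-1] = +4210.3144 N (tension)
  F[0-2] = +861.9887 N (tension)
  F[1-2] = -3917.2830 N (compression)
  F[1-3] = +3809.0635 N (tension)
  F[2-3] = -1900.8351 N (compression)
  Rx@0 = -2895.9300 N
  Ry@0 = -3686.4387 N
  Ry@2 = +5164.2387 N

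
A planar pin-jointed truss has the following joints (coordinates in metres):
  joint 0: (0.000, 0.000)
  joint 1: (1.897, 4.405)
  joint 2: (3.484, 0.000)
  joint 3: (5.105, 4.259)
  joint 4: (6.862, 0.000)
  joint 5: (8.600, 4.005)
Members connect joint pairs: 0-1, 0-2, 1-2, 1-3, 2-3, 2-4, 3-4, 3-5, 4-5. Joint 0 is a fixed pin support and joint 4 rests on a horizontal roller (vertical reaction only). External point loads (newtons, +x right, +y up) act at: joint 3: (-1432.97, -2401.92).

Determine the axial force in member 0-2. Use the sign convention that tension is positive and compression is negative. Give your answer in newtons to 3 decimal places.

N=6 nodes, M=9 members, R=3 reactions → 2N=12, M+R=12
member 0 (0-1): L=4.7961, (cx,cy)=(0.3955,0.9185)
member 1 (0-2): L=3.4840, (cx,cy)=(1.0000,0.0000)
member 2 (1-2): L=4.6822, (cx,cy)=(0.3389,-0.9408)
member 3 (1-3): L=3.2113, (cx,cy)=(0.9990,-0.0455)
member 4 (2-3): L=4.5571, (cx,cy)=(0.3557,0.9346)
member 5 (2-4): L=3.3780, (cx,cy)=(1.0000,0.0000)
member 6 (3-4): L=4.6072, (cx,cy)=(0.3814,-0.9244)
member 7 (3-5): L=3.5042, (cx,cy)=(0.9974,-0.0725)
member 8 (4-5): L=4.3659, (cx,cy)=(0.3981,0.9173)
solve A·x = −loads:
  F[0-1] = -1637.9709 N (compression)
  F[0-2] = -785.1047 N (compression)
  F[1-2] = +1657.5735 N (tension)
  F[1-3] = -1210.9460 N (compression)
  F[2-3] = -1668.5879 N (compression)
  F[2-4] = +370.2613 N (tension)
  F[3-4] = -970.8942 N (compression)
  F[3-5] = +0.0000 N (tension)
  F[4-5] = -0.0000 N (compression)
  Rx@0 = +1432.9700 N
  Ry@0 = +1504.4000 N
  Ry@4 = +897.5200 N

-785.105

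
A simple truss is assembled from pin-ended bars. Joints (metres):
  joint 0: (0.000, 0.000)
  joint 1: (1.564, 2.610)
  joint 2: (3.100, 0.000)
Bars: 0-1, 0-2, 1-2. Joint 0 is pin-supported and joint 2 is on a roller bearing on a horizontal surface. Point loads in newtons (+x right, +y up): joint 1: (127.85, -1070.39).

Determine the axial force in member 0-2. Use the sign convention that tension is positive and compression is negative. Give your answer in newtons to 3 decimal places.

N=3 nodes, M=3 members, R=3 reactions → 2N=6, M+R=6
member 0 (0-1): L=3.0427, (cx,cy)=(0.5140,0.8578)
member 1 (0-2): L=3.1000, (cx,cy)=(1.0000,0.0000)
member 2 (1-2): L=3.0284, (cx,cy)=(0.5072,-0.8618)
solve A·x = −loads:
  F[0-1] = -492.8049 N (compression)
  F[0-2] = +381.1578 N (tension)
  F[1-2] = -751.5040 N (compression)
  Rx@0 = -127.8500 N
  Ry@0 = +422.7195 N
  Ry@2 = +647.6705 N

381.158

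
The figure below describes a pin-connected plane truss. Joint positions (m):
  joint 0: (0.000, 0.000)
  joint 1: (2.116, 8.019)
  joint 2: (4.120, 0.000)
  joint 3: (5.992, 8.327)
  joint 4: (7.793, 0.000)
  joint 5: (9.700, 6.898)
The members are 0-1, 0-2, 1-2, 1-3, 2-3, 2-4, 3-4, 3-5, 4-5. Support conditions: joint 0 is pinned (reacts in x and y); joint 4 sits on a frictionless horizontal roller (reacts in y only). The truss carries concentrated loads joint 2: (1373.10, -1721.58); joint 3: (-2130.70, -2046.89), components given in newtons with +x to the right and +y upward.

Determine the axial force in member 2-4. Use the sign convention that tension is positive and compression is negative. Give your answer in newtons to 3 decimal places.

N=6 nodes, M=9 members, R=3 reactions → 2N=12, M+R=12
member 0 (0-1): L=8.2935, (cx,cy)=(0.2551,0.9669)
member 1 (0-2): L=4.1200, (cx,cy)=(1.0000,0.0000)
member 2 (1-2): L=8.2656, (cx,cy)=(0.2425,-0.9702)
member 3 (1-3): L=3.8882, (cx,cy)=(0.9969,0.0792)
member 4 (2-3): L=8.5348, (cx,cy)=(0.2193,0.9756)
member 5 (2-4): L=3.6730, (cx,cy)=(1.0000,0.0000)
member 6 (3-4): L=8.5195, (cx,cy)=(0.2114,-0.9774)
member 7 (3-5): L=3.9738, (cx,cy)=(0.9331,-0.3596)
member 8 (4-5): L=7.1567, (cx,cy)=(0.2665,0.9638)
solve A·x = −loads:
  F[0-1] = -3683.0582 N (compression)
  F[0-2] = +182.0961 N (tension)
  F[1-2] = +3523.7394 N (tension)
  F[1-3] = -1799.6827 N (compression)
  F[2-3] = -1739.3797 N (compression)
  F[2-4] = +44.8370 N (tension)
  F[3-4] = -212.0993 N (compression)
  F[3-5] = -0.0000 N (tension)
  F[4-5] = +0.0000 N (tension)
  Rx@0 = +757.6000 N
  Ry@0 = +3561.1640 N
  Ry@4 = +207.3060 N

44.837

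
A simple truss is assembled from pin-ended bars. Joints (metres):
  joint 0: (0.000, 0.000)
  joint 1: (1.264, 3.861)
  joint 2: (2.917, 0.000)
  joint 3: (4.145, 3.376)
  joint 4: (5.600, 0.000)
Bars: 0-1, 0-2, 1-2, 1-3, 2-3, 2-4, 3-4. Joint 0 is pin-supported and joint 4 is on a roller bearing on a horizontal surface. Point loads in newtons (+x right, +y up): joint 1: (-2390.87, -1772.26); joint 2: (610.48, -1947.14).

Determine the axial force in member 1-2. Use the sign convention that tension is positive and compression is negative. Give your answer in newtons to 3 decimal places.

2340.675

N=5 nodes, M=7 members, R=3 reactions → 2N=10, M+R=10
member 0 (0-1): L=4.0626, (cx,cy)=(0.3111,0.9504)
member 1 (0-2): L=2.9170, (cx,cy)=(1.0000,0.0000)
member 2 (1-2): L=4.2000, (cx,cy)=(0.3936,-0.9193)
member 3 (1-3): L=2.9215, (cx,cy)=(0.9861,-0.1660)
member 4 (2-3): L=3.5924, (cx,cy)=(0.3418,0.9398)
member 5 (2-4): L=2.6830, (cx,cy)=(1.0000,0.0000)
member 6 (3-4): L=3.6762, (cx,cy)=(0.3958,-0.9183)
solve A·x = −loads:
  F[0-1] = -4160.0135 N (compression)
  F[0-2] = -486.0934 N (compression)
  F[1-2] = +2340.6751 N (tension)
  F[1-3] = +177.8107 N (tension)
  F[2-3] = -217.7423 N (compression)
  F[2-4] = -100.9121 N (compression)
  F[3-4] = +254.9638 N (tension)
  Rx@0 = +1780.3900 N
  Ry@0 = +3953.5438 N
  Ry@4 = -234.1438 N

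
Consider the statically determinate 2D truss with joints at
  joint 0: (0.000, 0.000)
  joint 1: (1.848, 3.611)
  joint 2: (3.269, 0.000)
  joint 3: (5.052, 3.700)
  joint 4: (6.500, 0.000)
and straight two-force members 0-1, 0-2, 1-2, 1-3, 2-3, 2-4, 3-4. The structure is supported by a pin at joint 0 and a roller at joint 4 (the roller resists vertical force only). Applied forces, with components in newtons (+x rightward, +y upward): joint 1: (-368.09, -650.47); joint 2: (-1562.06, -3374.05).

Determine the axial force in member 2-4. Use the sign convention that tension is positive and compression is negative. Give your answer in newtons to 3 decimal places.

656.427

N=5 nodes, M=7 members, R=3 reactions → 2N=10, M+R=10
member 0 (0-1): L=4.0564, (cx,cy)=(0.4556,0.8902)
member 1 (0-2): L=3.2690, (cx,cy)=(1.0000,0.0000)
member 2 (1-2): L=3.8805, (cx,cy)=(0.3662,-0.9305)
member 3 (1-3): L=3.2052, (cx,cy)=(0.9996,0.0278)
member 4 (2-3): L=4.1072, (cx,cy)=(0.4341,0.9009)
member 5 (2-4): L=3.2310, (cx,cy)=(1.0000,0.0000)
member 6 (3-4): L=3.9732, (cx,cy)=(0.3644,-0.9312)
solve A·x = −loads:
  F[0-1] = -2636.7050 N (compression)
  F[0-2] = -728.9311 N (compression)
  F[1-2] = +1779.0483 N (tension)
  F[1-3] = -1485.1650 N (compression)
  F[2-3] = +1907.7074 N (tension)
  F[2-4] = +656.4266 N (tension)
  F[3-4] = -1801.2057 N (compression)
  Rx@0 = +1930.1500 N
  Ry@0 = +2347.1869 N
  Ry@4 = +1677.3331 N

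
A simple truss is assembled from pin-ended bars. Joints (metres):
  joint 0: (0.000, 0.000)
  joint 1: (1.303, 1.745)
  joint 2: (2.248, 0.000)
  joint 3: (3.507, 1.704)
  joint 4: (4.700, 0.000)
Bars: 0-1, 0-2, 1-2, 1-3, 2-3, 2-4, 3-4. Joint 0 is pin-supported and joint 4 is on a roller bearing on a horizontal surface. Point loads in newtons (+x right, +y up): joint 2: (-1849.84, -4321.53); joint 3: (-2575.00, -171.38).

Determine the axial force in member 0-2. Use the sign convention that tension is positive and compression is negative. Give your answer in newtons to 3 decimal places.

-2011.768

N=5 nodes, M=7 members, R=3 reactions → 2N=10, M+R=10
member 0 (0-1): L=2.1778, (cx,cy)=(0.5983,0.8013)
member 1 (0-2): L=2.2480, (cx,cy)=(1.0000,0.0000)
member 2 (1-2): L=1.9845, (cx,cy)=(0.4762,-0.8793)
member 3 (1-3): L=2.2044, (cx,cy)=(0.9998,-0.0186)
member 4 (2-3): L=2.1187, (cx,cy)=(0.5942,0.8043)
member 5 (2-4): L=2.4520, (cx,cy)=(1.0000,0.0000)
member 6 (3-4): L=2.0801, (cx,cy)=(0.5735,-0.8192)
solve A·x = −loads:
  F[0-1] = -4033.1538 N (compression)
  F[0-2] = -2011.7682 N (compression)
  F[1-2] = +3764.0456 N (tension)
  F[1-3] = -4206.2453 N (compression)
  F[2-3] = +1257.8510 N (tension)
  F[2-4] = +883.0460 N (tension)
  F[3-4] = -1539.6767 N (compression)
  Rx@0 = +4424.8400 N
  Ry@0 = +3231.6272 N
  Ry@4 = +1261.2828 N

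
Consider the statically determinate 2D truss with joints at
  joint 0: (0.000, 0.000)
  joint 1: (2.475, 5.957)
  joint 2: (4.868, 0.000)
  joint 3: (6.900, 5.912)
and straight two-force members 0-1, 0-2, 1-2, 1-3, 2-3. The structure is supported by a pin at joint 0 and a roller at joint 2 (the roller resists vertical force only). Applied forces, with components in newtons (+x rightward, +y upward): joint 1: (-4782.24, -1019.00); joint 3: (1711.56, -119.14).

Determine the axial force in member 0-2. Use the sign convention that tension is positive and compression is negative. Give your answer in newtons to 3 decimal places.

N=4 nodes, M=5 members, R=3 reactions → 2N=8, M+R=8
member 0 (0-1): L=6.4507, (cx,cy)=(0.3837,0.9235)
member 1 (0-2): L=4.8680, (cx,cy)=(1.0000,0.0000)
member 2 (1-2): L=6.4197, (cx,cy)=(0.3728,-0.9279)
member 3 (1-3): L=4.4252, (cx,cy)=(0.9999,-0.0102)
member 4 (2-3): L=6.2515, (cx,cy)=(0.3250,0.9457)
solve A·x = −loads:
  F[0-1] = -4574.7387 N (compression)
  F[0-2] = -1315.4463 N (compression)
  F[1-2] = +3435.4580 N (tension)
  F[1-3] = +1746.4954 N (tension)
  F[2-3] = -107.2011 N (compression)
  Rx@0 = +3070.6800 N
  Ry@0 = +4224.6170 N
  Ry@2 = -3086.4770 N

-1315.446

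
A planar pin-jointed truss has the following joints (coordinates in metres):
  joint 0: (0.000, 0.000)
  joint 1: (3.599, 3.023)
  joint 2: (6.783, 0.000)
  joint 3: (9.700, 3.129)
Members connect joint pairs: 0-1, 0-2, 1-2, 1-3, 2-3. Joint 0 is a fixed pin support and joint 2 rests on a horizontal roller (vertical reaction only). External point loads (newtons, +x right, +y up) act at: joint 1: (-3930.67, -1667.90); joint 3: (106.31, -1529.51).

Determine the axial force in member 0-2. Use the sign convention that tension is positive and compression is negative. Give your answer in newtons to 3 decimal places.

-1648.149

N=4 nodes, M=5 members, R=3 reactions → 2N=8, M+R=8
member 0 (0-1): L=4.7001, (cx,cy)=(0.7657,0.6432)
member 1 (0-2): L=6.7830, (cx,cy)=(1.0000,0.0000)
member 2 (1-2): L=4.3905, (cx,cy)=(0.7252,-0.6885)
member 3 (1-3): L=6.1019, (cx,cy)=(0.9998,0.0174)
member 4 (2-3): L=4.2778, (cx,cy)=(0.6819,0.7315)
solve A·x = −loads:
  F[0-1] = -2842.0393 N (compression)
  F[0-2] = -1648.1491 N (compression)
  F[1-2] = +271.7067 N (tension)
  F[1-3] = +1557.6513 N (tension)
  F[2-3] = -2128.0545 N (compression)
  Rx@0 = +3824.3600 N
  Ry@0 = +1827.9204 N
  Ry@2 = +1369.4896 N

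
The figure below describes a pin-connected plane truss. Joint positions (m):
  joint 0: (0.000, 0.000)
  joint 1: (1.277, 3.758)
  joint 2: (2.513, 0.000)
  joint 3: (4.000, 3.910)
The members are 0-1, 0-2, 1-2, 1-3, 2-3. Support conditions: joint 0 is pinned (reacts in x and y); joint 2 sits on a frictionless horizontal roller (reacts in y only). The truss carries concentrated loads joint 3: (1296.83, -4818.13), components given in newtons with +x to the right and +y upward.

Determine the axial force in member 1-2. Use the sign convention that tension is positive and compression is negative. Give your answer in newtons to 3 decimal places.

-4937.456

N=4 nodes, M=5 members, R=3 reactions → 2N=8, M+R=8
member 0 (0-1): L=3.9690, (cx,cy)=(0.3217,0.9468)
member 1 (0-2): L=2.5130, (cx,cy)=(1.0000,0.0000)
member 2 (1-2): L=3.9560, (cx,cy)=(0.3124,-0.9499)
member 3 (1-3): L=2.7272, (cx,cy)=(0.9984,0.0557)
member 4 (2-3): L=4.1832, (cx,cy)=(0.3555,0.9347)
solve A·x = −loads:
  F[0-1] = +5142.1676 N (tension)
  F[0-2] = -357.6116 N (compression)
  F[1-2] = -4937.4565 N (compression)
  F[1-3] = +3202.0459 N (tension)
  F[2-3] = -5345.7318 N (compression)
  Rx@0 = -1296.8300 N
  Ry@0 = -4868.7484 N
  Ry@2 = +9686.8784 N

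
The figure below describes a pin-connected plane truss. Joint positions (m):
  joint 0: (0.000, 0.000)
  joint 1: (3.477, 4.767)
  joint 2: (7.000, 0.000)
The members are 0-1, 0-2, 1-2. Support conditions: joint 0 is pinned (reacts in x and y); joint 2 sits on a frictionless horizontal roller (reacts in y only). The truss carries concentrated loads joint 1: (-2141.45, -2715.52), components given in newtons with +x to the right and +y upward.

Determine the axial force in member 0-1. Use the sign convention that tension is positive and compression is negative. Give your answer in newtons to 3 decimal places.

N=3 nodes, M=3 members, R=3 reactions → 2N=6, M+R=6
member 0 (0-1): L=5.9003, (cx,cy)=(0.5893,0.8079)
member 1 (0-2): L=7.0000, (cx,cy)=(1.0000,0.0000)
member 2 (1-2): L=5.9275, (cx,cy)=(0.5943,-0.8042)
solve A·x = −loads:
  F[0-1] = -3496.6378 N (compression)
  F[0-2] = -80.9173 N (compression)
  F[1-2] = +136.1457 N (tension)
  Rx@0 = +2141.4500 N
  Ry@0 = +2825.0099 N
  Ry@2 = -109.4899 N

-3496.638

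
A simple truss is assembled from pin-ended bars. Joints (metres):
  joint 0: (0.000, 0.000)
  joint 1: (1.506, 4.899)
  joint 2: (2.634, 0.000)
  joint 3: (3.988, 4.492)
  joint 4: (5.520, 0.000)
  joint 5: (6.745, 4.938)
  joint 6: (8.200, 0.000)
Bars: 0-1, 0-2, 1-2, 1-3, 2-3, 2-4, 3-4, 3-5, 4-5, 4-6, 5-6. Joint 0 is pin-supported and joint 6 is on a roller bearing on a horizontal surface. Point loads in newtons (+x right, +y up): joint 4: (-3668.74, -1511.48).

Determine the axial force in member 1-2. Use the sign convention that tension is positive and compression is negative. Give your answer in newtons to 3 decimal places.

553.368

N=7 nodes, M=11 members, R=3 reactions → 2N=14, M+R=14
member 0 (0-1): L=5.1253, (cx,cy)=(0.2938,0.9559)
member 1 (0-2): L=2.6340, (cx,cy)=(1.0000,0.0000)
member 2 (1-2): L=5.0272, (cx,cy)=(0.2244,-0.9745)
member 3 (1-3): L=2.5151, (cx,cy)=(0.9868,-0.1618)
member 4 (2-3): L=4.6916, (cx,cy)=(0.2886,0.9575)
member 5 (2-4): L=2.8860, (cx,cy)=(1.0000,0.0000)
member 6 (3-4): L=4.7461, (cx,cy)=(0.3228,-0.9465)
member 7 (3-5): L=2.7928, (cx,cy)=(0.9872,0.1597)
member 8 (4-5): L=5.0877, (cx,cy)=(0.2408,0.9706)
member 9 (4-6): L=2.6800, (cx,cy)=(1.0000,0.0000)
member 10 (5-6): L=5.1479, (cx,cy)=(0.2826,-0.9592)
solve A·x = −loads:
  F[0-1] = -516.8105 N (compression)
  F[0-2] = -3516.8809 N (compression)
  F[1-2] = +553.3684 N (tension)
  F[1-3] = -279.7104 N (compression)
  F[2-3] = -563.2237 N (compression)
  F[2-4] = -3230.1702 N (compression)
  F[3-4] = +423.6044 N (tension)
  F[3-5] = -582.7859 N (compression)
  F[4-5] = +1144.2140 N (tension)
  F[4-6] = +299.8055 N (tension)
  F[5-6] = -1060.7343 N (compression)
  Rx@0 = +3668.7400 N
  Ry@0 = +493.9959 N
  Ry@6 = +1017.4841 N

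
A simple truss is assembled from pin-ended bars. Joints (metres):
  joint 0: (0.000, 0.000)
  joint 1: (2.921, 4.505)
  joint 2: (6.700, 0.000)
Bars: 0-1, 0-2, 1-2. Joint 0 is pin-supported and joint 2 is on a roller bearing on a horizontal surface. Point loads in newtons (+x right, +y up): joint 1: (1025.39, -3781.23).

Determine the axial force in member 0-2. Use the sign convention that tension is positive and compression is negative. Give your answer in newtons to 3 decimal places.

1961.191

N=3 nodes, M=3 members, R=3 reactions → 2N=6, M+R=6
member 0 (0-1): L=5.3691, (cx,cy)=(0.5440,0.8391)
member 1 (0-2): L=6.7000, (cx,cy)=(1.0000,0.0000)
member 2 (1-2): L=5.8801, (cx,cy)=(0.6427,-0.7661)
solve A·x = −loads:
  F[0-1] = -1720.0992 N (compression)
  F[0-2] = +1961.1906 N (tension)
  F[1-2] = -3051.6129 N (compression)
  Rx@0 = -1025.3900 N
  Ry@0 = +1443.2666 N
  Ry@2 = +2337.9634 N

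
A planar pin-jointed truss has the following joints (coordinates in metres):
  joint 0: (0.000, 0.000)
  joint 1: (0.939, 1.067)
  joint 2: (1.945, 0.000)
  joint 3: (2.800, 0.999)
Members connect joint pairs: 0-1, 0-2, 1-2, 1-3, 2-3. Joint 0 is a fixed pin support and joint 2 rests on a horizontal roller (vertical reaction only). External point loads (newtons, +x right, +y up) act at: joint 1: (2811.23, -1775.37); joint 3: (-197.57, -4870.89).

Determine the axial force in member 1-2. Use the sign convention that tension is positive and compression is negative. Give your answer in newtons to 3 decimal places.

-6294.298

N=4 nodes, M=5 members, R=3 reactions → 2N=8, M+R=8
member 0 (0-1): L=1.4213, (cx,cy)=(0.6606,0.7507)
member 1 (0-2): L=1.9450, (cx,cy)=(1.0000,0.0000)
member 2 (1-2): L=1.4665, (cx,cy)=(0.6860,-0.7276)
member 3 (1-3): L=1.8622, (cx,cy)=(0.9993,-0.0365)
member 4 (2-3): L=1.3149, (cx,cy)=(0.6502,0.7597)
solve A·x = −loads:
  F[0-1] = +3548.2234 N (tension)
  F[0-2] = +269.5484 N (tension)
  F[1-2] = -6294.2976 N (compression)
  F[1-3] = +3853.3557 N (tension)
  F[2-3] = -6226.0604 N (compression)
  Rx@0 = -2613.6600 N
  Ry@0 = -2663.6497 N
  Ry@2 = +9309.9097 N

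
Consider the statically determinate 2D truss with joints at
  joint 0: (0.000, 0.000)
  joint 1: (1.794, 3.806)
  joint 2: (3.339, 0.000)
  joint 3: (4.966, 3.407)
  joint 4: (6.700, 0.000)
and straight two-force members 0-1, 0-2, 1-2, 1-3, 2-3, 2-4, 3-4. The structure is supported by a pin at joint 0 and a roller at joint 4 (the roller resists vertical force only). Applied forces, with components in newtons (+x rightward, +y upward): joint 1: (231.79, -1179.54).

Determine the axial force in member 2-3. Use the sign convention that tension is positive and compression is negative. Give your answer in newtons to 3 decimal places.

N=5 nodes, M=7 members, R=3 reactions → 2N=10, M+R=10
member 0 (0-1): L=4.2076, (cx,cy)=(0.4264,0.9045)
member 1 (0-2): L=3.3390, (cx,cy)=(1.0000,0.0000)
member 2 (1-2): L=4.1076, (cx,cy)=(0.3761,-0.9266)
member 3 (1-3): L=3.1970, (cx,cy)=(0.9922,-0.1248)
member 4 (2-3): L=3.7756, (cx,cy)=(0.4309,0.9024)
member 5 (2-4): L=3.3610, (cx,cy)=(1.0000,0.0000)
member 6 (3-4): L=3.8229, (cx,cy)=(0.4536,-0.8912)
solve A·x = −loads:
  F[0-1] = -809.2809 N (compression)
  F[0-2] = +576.8425 N (tension)
  F[1-2] = -426.4357 N (compression)
  F[1-3] = -419.7294 N (compression)
  F[2-3] = +437.8634 N (tension)
  F[2-4] = +227.7589 N (tension)
  F[3-4] = -502.1309 N (compression)
  Rx@0 = -231.7900 N
  Ry@0 = +732.0344 N
  Ry@4 = +447.5056 N

437.863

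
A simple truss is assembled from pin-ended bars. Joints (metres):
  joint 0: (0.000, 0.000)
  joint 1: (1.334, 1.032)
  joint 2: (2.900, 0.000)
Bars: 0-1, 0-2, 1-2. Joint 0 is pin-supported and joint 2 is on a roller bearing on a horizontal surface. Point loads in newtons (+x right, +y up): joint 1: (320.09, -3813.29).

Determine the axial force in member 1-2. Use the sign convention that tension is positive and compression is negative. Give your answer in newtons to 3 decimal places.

N=3 nodes, M=3 members, R=3 reactions → 2N=6, M+R=6
member 0 (0-1): L=1.6866, (cx,cy)=(0.7909,0.6119)
member 1 (0-2): L=2.9000, (cx,cy)=(1.0000,0.0000)
member 2 (1-2): L=1.8755, (cx,cy)=(0.8350,-0.5503)
solve A·x = −loads:
  F[0-1] = -3179.1351 N (compression)
  F[0-2] = +2834.6137 N (tension)
  F[1-2] = -3394.7810 N (compression)
  Rx@0 = -320.0900 N
  Ry@0 = +1945.2687 N
  Ry@2 = +1868.0213 N

-3394.781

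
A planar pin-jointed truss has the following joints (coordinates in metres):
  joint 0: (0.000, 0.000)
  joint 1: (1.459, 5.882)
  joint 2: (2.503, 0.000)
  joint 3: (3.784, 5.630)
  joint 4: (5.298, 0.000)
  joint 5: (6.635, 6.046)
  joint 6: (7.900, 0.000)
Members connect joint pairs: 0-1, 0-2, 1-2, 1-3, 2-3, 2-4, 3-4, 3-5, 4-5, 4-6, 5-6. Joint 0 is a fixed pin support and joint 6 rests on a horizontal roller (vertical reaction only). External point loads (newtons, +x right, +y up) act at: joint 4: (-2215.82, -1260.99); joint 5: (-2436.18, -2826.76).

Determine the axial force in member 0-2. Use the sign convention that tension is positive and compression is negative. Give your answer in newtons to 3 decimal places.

N=7 nodes, M=11 members, R=3 reactions → 2N=14, M+R=14
member 0 (0-1): L=6.0602, (cx,cy)=(0.2407,0.9706)
member 1 (0-2): L=2.5030, (cx,cy)=(1.0000,0.0000)
member 2 (1-2): L=5.9739, (cx,cy)=(0.1748,-0.9846)
member 3 (1-3): L=2.3386, (cx,cy)=(0.9942,-0.1078)
member 4 (2-3): L=5.7739, (cx,cy)=(0.2219,0.9751)
member 5 (2-4): L=2.7950, (cx,cy)=(1.0000,0.0000)
member 6 (3-4): L=5.8300, (cx,cy)=(0.2597,-0.9657)
member 7 (3-5): L=2.8812, (cx,cy)=(0.9895,0.1444)
member 8 (4-5): L=6.1921, (cx,cy)=(0.2159,0.9764)
member 9 (4-6): L=2.6020, (cx,cy)=(1.0000,0.0000)
member 10 (5-6): L=6.1769, (cx,cy)=(0.2048,-0.9788)
solve A·x = −loads:
  F[0-1] = -2815.2197 N (compression)
  F[0-2] = -3974.2380 N (compression)
  F[1-2] = +2905.6289 N (tension)
  F[1-3] = -1192.4910 N (compression)
  F[2-3] = -2934.0356 N (compression)
  F[2-4] = -2815.5054 N (compression)
  F[3-4] = +2455.6451 N (tension)
  F[3-5] = -2500.4025 N (compression)
  F[4-5] = -1137.2331 N (compression)
  F[4-6] = +283.5754 N (tension)
  F[5-6] = -1384.6817 N (compression)
  Rx@0 = +4652.0000 N
  Ry@0 = +2732.4167 N
  Ry@6 = +1355.3333 N

-3974.238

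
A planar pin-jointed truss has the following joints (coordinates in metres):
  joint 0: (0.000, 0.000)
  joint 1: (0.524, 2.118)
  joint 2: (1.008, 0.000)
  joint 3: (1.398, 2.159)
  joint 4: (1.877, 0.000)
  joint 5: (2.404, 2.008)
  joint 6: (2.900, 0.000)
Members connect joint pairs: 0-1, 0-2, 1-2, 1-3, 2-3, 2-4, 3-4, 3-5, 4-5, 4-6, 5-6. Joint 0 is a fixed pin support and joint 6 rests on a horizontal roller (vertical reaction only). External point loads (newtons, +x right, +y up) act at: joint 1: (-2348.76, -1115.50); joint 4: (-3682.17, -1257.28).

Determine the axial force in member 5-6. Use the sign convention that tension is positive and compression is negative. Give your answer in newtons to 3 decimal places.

721.123

N=7 nodes, M=11 members, R=3 reactions → 2N=14, M+R=14
member 0 (0-1): L=2.1819, (cx,cy)=(0.2402,0.9707)
member 1 (0-2): L=1.0080, (cx,cy)=(1.0000,0.0000)
member 2 (1-2): L=2.1726, (cx,cy)=(0.2228,-0.9749)
member 3 (1-3): L=0.8750, (cx,cy)=(0.9989,0.0469)
member 4 (2-3): L=2.1939, (cx,cy)=(0.1778,0.9841)
member 5 (2-4): L=0.8690, (cx,cy)=(1.0000,0.0000)
member 6 (3-4): L=2.2115, (cx,cy)=(0.2166,-0.9763)
member 7 (3-5): L=1.0173, (cx,cy)=(0.9889,-0.1484)
member 8 (4-5): L=2.0760, (cx,cy)=(0.2539,0.9672)
member 9 (4-6): L=1.0230, (cx,cy)=(1.0000,0.0000)
member 10 (5-6): L=2.0684, (cx,cy)=(0.2398,-0.9708)
solve A·x = −loads:
  F[0-1] = -3165.5075 N (compression)
  F[0-2] = -5270.6941 N (compression)
  F[1-2] = +2062.1521 N (tension)
  F[1-3] = +1130.3703 N (tension)
  F[2-3] = -2042.8658 N (compression)
  F[2-4] = -4448.1542 N (compression)
  F[3-4] = +1952.1978 N (tension)
  F[3-5] = +346.9913 N (tension)
  F[4-5] = -670.5406 N (compression)
  F[4-6] = -172.9286 N (compression)
  F[5-6] = +721.1233 N (tension)
  Rx@0 = +6030.9300 N
  Ry@0 = +3072.8618 N
  Ry@6 = -700.0818 N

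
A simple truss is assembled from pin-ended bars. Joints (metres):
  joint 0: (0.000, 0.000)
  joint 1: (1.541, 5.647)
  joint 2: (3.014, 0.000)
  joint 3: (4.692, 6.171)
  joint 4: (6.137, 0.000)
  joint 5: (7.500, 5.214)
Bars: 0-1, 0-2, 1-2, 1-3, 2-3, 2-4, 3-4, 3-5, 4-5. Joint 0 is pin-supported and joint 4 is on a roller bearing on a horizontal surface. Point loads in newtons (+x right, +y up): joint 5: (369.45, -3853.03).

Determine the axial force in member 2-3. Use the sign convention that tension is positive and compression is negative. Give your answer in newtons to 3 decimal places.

N=6 nodes, M=9 members, R=3 reactions → 2N=12, M+R=12
member 0 (0-1): L=5.8535, (cx,cy)=(0.2633,0.9647)
member 1 (0-2): L=3.0140, (cx,cy)=(1.0000,0.0000)
member 2 (1-2): L=5.8360, (cx,cy)=(0.2524,-0.9676)
member 3 (1-3): L=3.1943, (cx,cy)=(0.9865,0.1640)
member 4 (2-3): L=6.3951, (cx,cy)=(0.2624,0.9650)
member 5 (2-4): L=3.1230, (cx,cy)=(1.0000,0.0000)
member 6 (3-4): L=6.3379, (cx,cy)=(0.2280,-0.9737)
member 7 (3-5): L=2.9666, (cx,cy)=(0.9465,-0.3226)
member 8 (4-5): L=5.3892, (cx,cy)=(0.2529,0.9675)
solve A·x = −loads:
  F[0-1] = +1212.3935 N (tension)
  F[0-2] = +50.2729 N (tension)
  F[1-2] = -1105.9349 N (compression)
  F[1-3] = +606.5328 N (tension)
  F[2-3] = +1108.9843 N (tension)
  F[2-4] = -519.8521 N (compression)
  F[3-4] = -1643.7230 N (compression)
  F[3-5] = +1335.4546 N (tension)
  F[4-5] = -3537.2220 N (compression)
  Rx@0 = -369.4500 N
  Ry@0 = -1169.6256 N
  Ry@4 = +5022.6556 N

1108.984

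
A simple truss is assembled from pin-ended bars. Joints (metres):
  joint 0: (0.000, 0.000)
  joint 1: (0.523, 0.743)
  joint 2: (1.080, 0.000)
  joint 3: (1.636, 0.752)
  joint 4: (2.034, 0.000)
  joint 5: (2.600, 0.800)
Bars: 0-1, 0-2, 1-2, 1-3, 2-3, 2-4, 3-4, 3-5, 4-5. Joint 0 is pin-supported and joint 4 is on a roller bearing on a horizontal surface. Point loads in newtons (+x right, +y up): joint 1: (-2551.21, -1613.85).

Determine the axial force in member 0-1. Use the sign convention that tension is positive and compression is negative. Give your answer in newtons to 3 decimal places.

N=6 nodes, M=9 members, R=3 reactions → 2N=12, M+R=12
member 0 (0-1): L=0.9086, (cx,cy)=(0.5756,0.8177)
member 1 (0-2): L=1.0800, (cx,cy)=(1.0000,0.0000)
member 2 (1-2): L=0.9286, (cx,cy)=(0.5998,-0.8001)
member 3 (1-3): L=1.1130, (cx,cy)=(1.0000,0.0081)
member 4 (2-3): L=0.9352, (cx,cy)=(0.5945,0.8041)
member 5 (2-4): L=0.9540, (cx,cy)=(1.0000,0.0000)
member 6 (3-4): L=0.8508, (cx,cy)=(0.4678,-0.8838)
member 7 (3-5): L=0.9652, (cx,cy)=(0.9988,0.0497)
member 8 (4-5): L=0.9800, (cx,cy)=(0.5776,0.8163)
solve A·x = −loads:
  F[0-1] = -2605.7686 N (compression)
  F[0-2] = -1051.3232 N (compression)
  F[1-2] = +652.7689 N (tension)
  F[1-3] = +659.7959 N (tension)
  F[2-3] = -649.5557 N (compression)
  F[2-4] = -273.6061 N (compression)
  F[3-4] = +584.9038 N (tension)
  F[3-5] = +0.0000 N (tension)
  F[4-5] = -0.0000 N (compression)
  Rx@0 = +2551.2100 N
  Ry@0 = +2130.8143 N
  Ry@4 = -516.9643 N

-2605.769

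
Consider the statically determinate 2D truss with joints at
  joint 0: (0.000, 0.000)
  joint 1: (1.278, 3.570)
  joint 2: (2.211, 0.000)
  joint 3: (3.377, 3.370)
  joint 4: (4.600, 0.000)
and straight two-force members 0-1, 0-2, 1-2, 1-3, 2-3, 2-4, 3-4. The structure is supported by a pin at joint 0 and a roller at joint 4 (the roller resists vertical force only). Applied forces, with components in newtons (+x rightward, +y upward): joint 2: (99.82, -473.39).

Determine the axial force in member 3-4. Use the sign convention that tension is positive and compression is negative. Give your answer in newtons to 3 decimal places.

N=5 nodes, M=7 members, R=3 reactions → 2N=10, M+R=10
member 0 (0-1): L=3.7919, (cx,cy)=(0.3370,0.9415)
member 1 (0-2): L=2.2110, (cx,cy)=(1.0000,0.0000)
member 2 (1-2): L=3.6899, (cx,cy)=(0.2529,-0.9675)
member 3 (1-3): L=2.1085, (cx,cy)=(0.9955,-0.0949)
member 4 (2-3): L=3.5660, (cx,cy)=(0.3270,0.9450)
member 5 (2-4): L=2.3890, (cx,cy)=(1.0000,0.0000)
member 6 (3-4): L=3.5851, (cx,cy)=(0.3411,-0.9400)
solve A·x = −loads:
  F[0-1] = -261.1327 N (compression)
  F[0-2] = +187.8316 N (tension)
  F[1-2] = +269.4899 N (tension)
  F[1-3] = -156.8600 N (compression)
  F[2-3] = +225.0262 N (tension)
  F[2-4] = +82.5746 N (tension)
  F[3-4] = -242.0561 N (compression)
  Rx@0 = -99.8200 N
  Ry@0 = +245.8541 N
  Ry@4 = +227.5359 N

-242.056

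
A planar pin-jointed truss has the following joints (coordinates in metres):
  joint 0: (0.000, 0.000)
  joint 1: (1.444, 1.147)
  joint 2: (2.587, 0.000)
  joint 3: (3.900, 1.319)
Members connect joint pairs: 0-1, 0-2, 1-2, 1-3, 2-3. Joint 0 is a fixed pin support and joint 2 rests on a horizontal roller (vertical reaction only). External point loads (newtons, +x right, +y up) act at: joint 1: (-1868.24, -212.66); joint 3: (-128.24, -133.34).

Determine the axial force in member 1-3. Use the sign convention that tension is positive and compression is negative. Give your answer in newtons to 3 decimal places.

4.842

N=4 nodes, M=5 members, R=3 reactions → 2N=8, M+R=8
member 0 (0-1): L=1.8441, (cx,cy)=(0.7830,0.6220)
member 1 (0-2): L=2.5870, (cx,cy)=(1.0000,0.0000)
member 2 (1-2): L=1.6193, (cx,cy)=(0.7059,-0.7083)
member 3 (1-3): L=2.4620, (cx,cy)=(0.9976,0.0699)
member 4 (2-3): L=1.8611, (cx,cy)=(0.7055,0.7087)
solve A·x = −loads:
  F[0-1] = -1479.1317 N (compression)
  F[0-2] = -838.2708 N (compression)
  F[1-2] = +999.0509 N (tension)
  F[1-3] = +4.8420 N (tension)
  F[2-3] = -188.6201 N (compression)
  Rx@0 = +1996.4800 N
  Ry@0 = +919.9903 N
  Ry@2 = -573.9903 N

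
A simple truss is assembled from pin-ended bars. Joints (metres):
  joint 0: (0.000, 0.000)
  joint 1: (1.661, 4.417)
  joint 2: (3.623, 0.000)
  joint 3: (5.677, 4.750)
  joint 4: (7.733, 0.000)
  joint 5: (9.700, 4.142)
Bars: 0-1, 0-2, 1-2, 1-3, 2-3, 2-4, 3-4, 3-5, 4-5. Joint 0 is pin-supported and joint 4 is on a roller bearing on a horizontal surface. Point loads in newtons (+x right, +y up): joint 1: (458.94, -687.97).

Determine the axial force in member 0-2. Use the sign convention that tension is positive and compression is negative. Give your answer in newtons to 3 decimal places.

N=6 nodes, M=9 members, R=3 reactions → 2N=12, M+R=12
member 0 (0-1): L=4.7190, (cx,cy)=(0.3520,0.9360)
member 1 (0-2): L=3.6230, (cx,cy)=(1.0000,0.0000)
member 2 (1-2): L=4.8331, (cx,cy)=(0.4059,-0.9139)
member 3 (1-3): L=4.0298, (cx,cy)=(0.9966,0.0826)
member 4 (2-3): L=5.1751, (cx,cy)=(0.3969,0.9179)
member 5 (2-4): L=4.1100, (cx,cy)=(1.0000,0.0000)
member 6 (3-4): L=5.1759, (cx,cy)=(0.3972,-0.9177)
member 7 (3-5): L=4.0687, (cx,cy)=(0.9888,-0.1494)
member 8 (4-5): L=4.5853, (cx,cy)=(0.4290,0.9033)
solve A·x = −loads:
  F[0-1] = -297.0675 N (compression)
  F[0-2] = +563.5026 N (tension)
  F[1-2] = -481.9102 N (compression)
  F[1-3] = -369.1353 N (compression)
  F[2-3] = +479.8290 N (tension)
  F[2-4] = +177.4275 N (tension)
  F[3-4] = -446.6644 N (compression)
  F[3-5] = +0.0000 N (tension)
  F[4-5] = -0.0000 N (compression)
  Rx@0 = -458.9400 N
  Ry@0 = +278.0571 N
  Ry@4 = +409.9129 N

563.503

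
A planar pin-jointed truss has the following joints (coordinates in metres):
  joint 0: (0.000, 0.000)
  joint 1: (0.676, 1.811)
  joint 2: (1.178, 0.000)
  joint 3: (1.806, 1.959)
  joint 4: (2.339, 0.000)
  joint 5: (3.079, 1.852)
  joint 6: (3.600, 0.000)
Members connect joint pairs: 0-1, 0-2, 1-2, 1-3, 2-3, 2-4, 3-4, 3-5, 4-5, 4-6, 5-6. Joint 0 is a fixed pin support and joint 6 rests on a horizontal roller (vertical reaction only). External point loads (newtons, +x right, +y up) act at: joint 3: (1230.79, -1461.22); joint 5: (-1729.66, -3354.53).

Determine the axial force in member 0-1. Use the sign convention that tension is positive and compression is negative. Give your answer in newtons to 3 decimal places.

N=7 nodes, M=11 members, R=3 reactions → 2N=14, M+R=14
member 0 (0-1): L=1.9331, (cx,cy)=(0.3497,0.9369)
member 1 (0-2): L=1.1780, (cx,cy)=(1.0000,0.0000)
member 2 (1-2): L=1.8793, (cx,cy)=(0.2671,-0.9637)
member 3 (1-3): L=1.1397, (cx,cy)=(0.9915,0.1299)
member 4 (2-3): L=2.0572, (cx,cy)=(0.3053,0.9523)
member 5 (2-4): L=1.1610, (cx,cy)=(1.0000,0.0000)
member 6 (3-4): L=2.0302, (cx,cy)=(0.2625,-0.9649)
member 7 (3-5): L=1.2775, (cx,cy)=(0.9965,-0.0838)
member 8 (4-5): L=1.9944, (cx,cy)=(0.3710,0.9286)
member 9 (4-6): L=1.2610, (cx,cy)=(1.0000,0.0000)
member 10 (5-6): L=1.9239, (cx,cy)=(0.2708,-0.9626)
solve A·x = −loads:
  F[0-1] = -1530.3347 N (compression)
  F[0-2] = +36.2968 N (tension)
  F[1-2] = +1365.4615 N (tension)
  F[1-3] = -907.5979 N (compression)
  F[2-3] = -1381.8032 N (compression)
  F[2-4] = +822.8646 N (tension)
  F[3-4] = +198.3730 N (tension)
  F[3-5] = -2613.7887 N (compression)
  F[4-5] = -206.1292 N (compression)
  F[4-6] = +951.4274 N (tension)
  F[5-6] = -3513.3199 N (compression)
  Rx@0 = +498.8700 N
  Ry@0 = +1433.7088 N
  Ry@6 = +3382.0412 N

-1530.335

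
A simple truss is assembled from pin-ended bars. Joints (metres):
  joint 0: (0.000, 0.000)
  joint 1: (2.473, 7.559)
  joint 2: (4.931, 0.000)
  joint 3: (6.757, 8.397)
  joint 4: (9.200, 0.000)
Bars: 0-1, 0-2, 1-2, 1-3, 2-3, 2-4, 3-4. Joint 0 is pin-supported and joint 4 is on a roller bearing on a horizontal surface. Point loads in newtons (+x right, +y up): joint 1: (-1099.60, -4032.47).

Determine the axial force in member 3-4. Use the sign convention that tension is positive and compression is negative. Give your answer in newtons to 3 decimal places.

-187.964

N=5 nodes, M=7 members, R=3 reactions → 2N=10, M+R=10
member 0 (0-1): L=7.9533, (cx,cy)=(0.3109,0.9504)
member 1 (0-2): L=4.9310, (cx,cy)=(1.0000,0.0000)
member 2 (1-2): L=7.9486, (cx,cy)=(0.3092,-0.9510)
member 3 (1-3): L=4.3652, (cx,cy)=(0.9814,0.1920)
member 4 (2-3): L=8.5932, (cx,cy)=(0.2125,0.9772)
member 5 (2-4): L=4.2690, (cx,cy)=(1.0000,0.0000)
member 6 (3-4): L=8.7452, (cx,cy)=(0.2794,-0.9602)
solve A·x = −loads:
  F[0-1] = -4052.8959 N (compression)
  F[0-2] = +160.6156 N (tension)
  F[1-2] = -209.4949 N (compression)
  F[1-3] = -97.6483 N (compression)
  F[2-3] = +203.8826 N (tension)
  F[2-4] = +52.5085 N (tension)
  F[3-4] = -187.9639 N (compression)
  Rx@0 = +1099.6000 N
  Ry@0 = +3851.9894 N
  Ry@4 = +180.4806 N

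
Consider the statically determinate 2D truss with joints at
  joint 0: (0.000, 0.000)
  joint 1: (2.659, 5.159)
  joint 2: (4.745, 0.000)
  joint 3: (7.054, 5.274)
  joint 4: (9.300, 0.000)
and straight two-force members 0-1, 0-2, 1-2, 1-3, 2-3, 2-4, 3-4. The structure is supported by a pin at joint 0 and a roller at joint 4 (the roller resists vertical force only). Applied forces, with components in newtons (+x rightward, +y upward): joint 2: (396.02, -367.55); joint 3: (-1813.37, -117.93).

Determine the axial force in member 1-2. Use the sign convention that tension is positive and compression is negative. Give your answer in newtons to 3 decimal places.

N=5 nodes, M=7 members, R=3 reactions → 2N=10, M+R=10
member 0 (0-1): L=5.8039, (cx,cy)=(0.4581,0.8889)
member 1 (0-2): L=4.7450, (cx,cy)=(1.0000,0.0000)
member 2 (1-2): L=5.5648, (cx,cy)=(0.3749,-0.9271)
member 3 (1-3): L=4.3965, (cx,cy)=(0.9997,0.0262)
member 4 (2-3): L=5.7573, (cx,cy)=(0.4011,0.9161)
member 5 (2-4): L=4.5550, (cx,cy)=(1.0000,0.0000)
member 6 (3-4): L=5.7323, (cx,cy)=(0.3918,-0.9200)
solve A·x = −loads:
  F[0-1] = -1391.4770 N (compression)
  F[0-2] = -779.8613 N (compression)
  F[1-2] = +1302.3684 N (tension)
  F[1-3] = -1126.0774 N (compression)
  F[2-3] = -916.8158 N (compression)
  F[2-4] = -319.9837 N (compression)
  F[3-4] = +816.6747 N (tension)
  Rx@0 = +1417.3500 N
  Ry@0 = +1236.8575 N
  Ry@4 = -751.3775 N

1302.368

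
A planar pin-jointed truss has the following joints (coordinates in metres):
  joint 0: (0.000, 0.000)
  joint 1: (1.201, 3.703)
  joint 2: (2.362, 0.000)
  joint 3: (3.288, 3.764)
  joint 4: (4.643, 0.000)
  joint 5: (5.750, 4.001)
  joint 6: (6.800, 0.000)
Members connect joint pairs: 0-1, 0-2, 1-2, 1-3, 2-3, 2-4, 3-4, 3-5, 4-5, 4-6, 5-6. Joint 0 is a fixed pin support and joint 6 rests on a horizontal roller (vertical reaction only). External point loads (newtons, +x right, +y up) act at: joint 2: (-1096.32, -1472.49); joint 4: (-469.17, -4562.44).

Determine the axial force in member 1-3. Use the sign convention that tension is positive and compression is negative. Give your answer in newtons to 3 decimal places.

N=7 nodes, M=11 members, R=3 reactions → 2N=14, M+R=14
member 0 (0-1): L=3.8929, (cx,cy)=(0.3085,0.9512)
member 1 (0-2): L=2.3620, (cx,cy)=(1.0000,0.0000)
member 2 (1-2): L=3.8807, (cx,cy)=(0.2992,-0.9542)
member 3 (1-3): L=2.0879, (cx,cy)=(0.9996,0.0292)
member 4 (2-3): L=3.8762, (cx,cy)=(0.2389,0.9710)
member 5 (2-4): L=2.2810, (cx,cy)=(1.0000,0.0000)
member 6 (3-4): L=4.0005, (cx,cy)=(0.3387,-0.9409)
member 7 (3-5): L=2.4734, (cx,cy)=(0.9954,0.0958)
member 8 (4-5): L=4.1513, (cx,cy)=(0.2667,0.9638)
member 9 (4-6): L=2.1570, (cx,cy)=(1.0000,0.0000)
member 10 (5-6): L=4.1365, (cx,cy)=(0.2538,-0.9672)
solve A·x = −loads:
  F[0-1] = -2531.7456 N (compression)
  F[0-2] = -784.4187 N (compression)
  F[1-2] = +2477.2147 N (tension)
  F[1-3] = -1522.8294 N (compression)
  F[2-3] = -917.8430 N (compression)
  F[2-4] = +1272.2745 N (tension)
  F[3-4] = +789.0347 N (tension)
  F[3-5] = -2017.9844 N (compression)
  F[4-5] = +3963.5652 N (tension)
  F[4-6] = +951.7658 N (tension)
  F[5-6] = -3749.4897 N (compression)
  Rx@0 = +1565.4900 N
  Ry@0 = +2408.2491 N
  Ry@6 = +3626.6809 N

-1522.829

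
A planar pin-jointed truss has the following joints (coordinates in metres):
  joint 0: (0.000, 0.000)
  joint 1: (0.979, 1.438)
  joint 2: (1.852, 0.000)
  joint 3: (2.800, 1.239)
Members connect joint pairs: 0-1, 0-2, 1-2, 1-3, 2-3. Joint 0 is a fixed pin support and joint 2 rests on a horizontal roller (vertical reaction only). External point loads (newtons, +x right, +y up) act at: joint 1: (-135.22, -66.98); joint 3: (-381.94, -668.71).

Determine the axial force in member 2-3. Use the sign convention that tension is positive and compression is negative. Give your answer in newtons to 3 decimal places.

-825.527

N=4 nodes, M=5 members, R=3 reactions → 2N=8, M+R=8
member 0 (0-1): L=1.7396, (cx,cy)=(0.5628,0.8266)
member 1 (0-2): L=1.8520, (cx,cy)=(1.0000,0.0000)
member 2 (1-2): L=1.6823, (cx,cy)=(0.5189,-0.8548)
member 3 (1-3): L=1.8318, (cx,cy)=(0.9941,-0.1086)
member 4 (2-3): L=1.5601, (cx,cy)=(0.6077,0.7942)
solve A·x = −loads:
  F[0-1] = -60.2305 N (compression)
  F[0-2] = -483.2643 N (compression)
  F[1-2] = -35.4159 N (compression)
  F[1-3] = +120.4159 N (tension)
  F[2-3] = -825.5271 N (compression)
  Rx@0 = +517.1600 N
  Ry@0 = +49.7875 N
  Ry@2 = +685.9025 N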